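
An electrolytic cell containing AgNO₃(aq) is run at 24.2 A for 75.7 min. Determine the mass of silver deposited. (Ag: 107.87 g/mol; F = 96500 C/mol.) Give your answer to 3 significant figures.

Q = It = 24.2 × 4542 = 1.099×10^5 C
Moles of electrons = 1.099×10^5 / 96500 = 1.139 mol
Ag⁺ + e⁻ → Ag, so n(Ag) = 1.139 mol
m = 1.139 × 107.87 = 123 g

123 g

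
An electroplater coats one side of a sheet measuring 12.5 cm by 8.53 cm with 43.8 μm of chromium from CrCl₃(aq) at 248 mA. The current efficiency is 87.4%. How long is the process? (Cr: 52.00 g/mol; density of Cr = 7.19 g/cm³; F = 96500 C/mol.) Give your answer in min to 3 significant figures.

Plated area = 12.5 × 8.53 = 106.6 cm²
Volume = 106.6 × 43.8×10⁻⁴ cm = 0.4669 cm³
m(Cr) = 0.4669 × 7.19 = 3.357 g
n(Cr) = 3.357 / 52.00 = 0.06456 mol; n(e⁻) = 3 × 0.06456 = 0.1937 mol
Q = 0.1937 × 96500 / 0.874 = 21390 C
t = 21390 / 0.248 = 86250 s = 1440 min

1440 min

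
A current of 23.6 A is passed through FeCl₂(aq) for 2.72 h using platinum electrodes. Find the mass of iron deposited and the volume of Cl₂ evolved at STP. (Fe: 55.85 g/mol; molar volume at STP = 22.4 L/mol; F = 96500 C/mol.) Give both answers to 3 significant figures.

66.9 g Fe; 26.8 L Cl₂

Q = 23.6 × 9792 = 2.311×10^5 C; n(e⁻) = 2.311×10^5 / 96500 = 2.395 mol
Cathode: Fe²⁺ + 2e⁻ → Fe → n(Fe) = 2.395/2 = 1.198 mol → 66.9 g
Anode: 2Cl⁻ → Cl₂ + 2e⁻ → n(Cl₂) = 2.395/2 = 1.198 mol → 26.8 L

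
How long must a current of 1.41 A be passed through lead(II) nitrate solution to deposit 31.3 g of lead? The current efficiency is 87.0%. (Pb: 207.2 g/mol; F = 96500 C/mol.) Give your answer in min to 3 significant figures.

396 min

n(Pb) = 31.3 / 207.2 = 0.1511 mol
Pb²⁺ + 2e⁻ → Pb, so n(e⁻) = 2 × 0.1511 = 0.3022 mol
Q = 0.3022 × 96500 / 0.870 = 33520 C
t = Q / I = 33520 / 1.41 = 23770 s = 396 min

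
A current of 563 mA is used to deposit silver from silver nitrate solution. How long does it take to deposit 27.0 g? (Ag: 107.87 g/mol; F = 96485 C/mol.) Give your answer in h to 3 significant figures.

n(Ag) = 27.0 / 107.87 = 0.2503 mol
Ag⁺ + e⁻ → Ag, so n(e⁻) = 0.2503 mol
Q = 0.2503 × 96485 = 24150 C
t = Q / I = 24150 / 0.563 = 42900 s = 11.9 h

11.9 h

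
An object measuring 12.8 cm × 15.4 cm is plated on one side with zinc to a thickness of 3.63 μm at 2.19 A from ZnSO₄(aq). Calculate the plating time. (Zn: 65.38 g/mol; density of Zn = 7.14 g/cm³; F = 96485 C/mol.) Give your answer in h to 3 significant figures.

0.191 h

Plated area = 12.8 × 15.4 = 197.1 cm²
Volume = 197.1 × 3.63×10⁻⁴ cm = 0.07155 cm³
m(Zn) = 0.07155 × 7.14 = 0.5109 g
n(Zn) = 0.5109 / 65.38 = 0.007814 mol; n(e⁻) = 2 × 0.007814 = 0.01563 mol
Q = 0.01563 × 96485 = 1508 C
t = 1508 / 2.19 = 688.6 s = 0.191 h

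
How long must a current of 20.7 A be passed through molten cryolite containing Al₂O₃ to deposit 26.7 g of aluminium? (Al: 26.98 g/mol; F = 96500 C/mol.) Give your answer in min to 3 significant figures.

n(Al) = 26.7 / 26.98 = 0.9896 mol
Al³⁺ + 3e⁻ → Al, so n(e⁻) = 3 × 0.9896 = 2.969 mol
Q = 2.969 × 96500 = 2.865×10^5 C
t = Q / I = 2.865×10^5 / 20.7 = 13840 s = 231 min

231 min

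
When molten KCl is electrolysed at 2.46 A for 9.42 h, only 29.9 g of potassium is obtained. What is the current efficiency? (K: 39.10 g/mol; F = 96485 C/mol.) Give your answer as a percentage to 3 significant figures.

Q = 2.46 × 33912 = 83420 C
n(e⁻) = 83420 / 96485 = 0.8646 mol
K⁺ + e⁻ → K, so theoretical n(K) = 0.8646 mol → 33.81 g
Efficiency = 29.9 / 33.81 = 0.8844 = 88.4%

88.4%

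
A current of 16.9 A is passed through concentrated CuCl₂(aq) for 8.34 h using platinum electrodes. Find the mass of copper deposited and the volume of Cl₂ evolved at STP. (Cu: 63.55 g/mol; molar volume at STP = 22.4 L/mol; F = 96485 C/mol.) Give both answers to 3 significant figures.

167 g Cu; 58.9 L Cl₂

Q = 16.9 × 30024 = 5.074×10^5 C; n(e⁻) = 5.074×10^5 / 96485 = 5.259 mol
Cathode: Cu²⁺ + 2e⁻ → Cu → n(Cu) = 5.259/2 = 2.630 mol → 167 g
Anode: 2Cl⁻ → Cl₂ + 2e⁻ → n(Cl₂) = 5.259/2 = 2.630 mol → 58.9 L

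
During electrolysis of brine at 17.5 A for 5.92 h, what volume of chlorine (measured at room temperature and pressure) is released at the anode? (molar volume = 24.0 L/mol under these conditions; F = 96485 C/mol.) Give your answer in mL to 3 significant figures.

46400 mL

Q = 17.5 A × 21312 s = 3.730×10^5 C
Moles of electrons = 3.730×10^5 / 96485 = 3.866 mol
2Cl⁻ → Cl₂ + 2e⁻, so n(Cl₂) = 3.866 / 2 = 1.933 mol
V = 1.933 × 24.0 = 46.39 L
= 46400 mL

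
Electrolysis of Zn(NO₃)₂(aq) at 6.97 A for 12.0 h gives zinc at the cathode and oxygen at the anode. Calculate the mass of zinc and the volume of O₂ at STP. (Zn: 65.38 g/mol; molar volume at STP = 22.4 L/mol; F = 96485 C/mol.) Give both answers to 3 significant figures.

102 g Zn; 17.5 L O₂

Q = 6.97 × 43200 = 3.011×10^5 C; n(e⁻) = 3.011×10^5 / 96485 = 3.121 mol
Cathode: Zn²⁺ + 2e⁻ → Zn → n(Zn) = 3.121/2 = 1.561 mol → 102 g
Anode: 2H₂O → O₂ + 4H⁺ + 4e⁻ → n(O₂) = 3.121/4 = 0.7803 mol → 17.5 L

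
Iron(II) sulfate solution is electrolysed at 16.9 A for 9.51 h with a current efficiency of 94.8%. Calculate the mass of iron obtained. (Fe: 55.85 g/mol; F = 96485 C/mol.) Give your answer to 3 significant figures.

Q = 16.9 × 34236 = 5.786×10^5 C
n(e⁻) = 5.786×10^5 / 96485 = 5.997 mol
Fe²⁺ + 2e⁻ → Fe, so theoretical m(Fe) = 2.999 × 55.85 = 167.5 g
Actual mass = 94.8% × 167.5 = 159 g

159 g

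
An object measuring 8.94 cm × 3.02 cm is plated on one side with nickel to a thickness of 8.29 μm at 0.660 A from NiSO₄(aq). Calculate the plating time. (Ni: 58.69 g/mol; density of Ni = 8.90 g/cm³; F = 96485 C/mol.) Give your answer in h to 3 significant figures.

0.276 h

Plated area = 8.94 × 3.02 = 27.00 cm²
Volume = 27.00 × 8.29×10⁻⁴ cm = 0.02238 cm³
m(Ni) = 0.02238 × 8.90 = 0.1992 g
n(Ni) = 0.1992 / 58.69 = 0.003394 mol; n(e⁻) = 2 × 0.003394 = 0.006788 mol
Q = 0.006788 × 96485 = 654.9 C
t = 654.9 / 0.660 = 992.3 s = 0.276 h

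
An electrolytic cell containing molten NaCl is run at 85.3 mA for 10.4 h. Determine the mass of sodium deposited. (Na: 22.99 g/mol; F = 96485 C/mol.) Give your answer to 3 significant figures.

Q = 0.0853 A × 37440 s = 3194 C
n(e⁻) = 3194 / 96485 = 0.03310 mol
Na⁺ + e⁻ → Na, so n(Na) = 0.03310 mol
m = 0.03310 × 22.99 = 0.761 g

0.761 g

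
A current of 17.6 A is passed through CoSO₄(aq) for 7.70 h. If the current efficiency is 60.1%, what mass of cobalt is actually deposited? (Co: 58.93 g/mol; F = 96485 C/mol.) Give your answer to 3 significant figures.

89.5 g

Q = 17.6 × 27720 = 4.879×10^5 C
n(e⁻) = 4.879×10^5 / 96485 = 5.057 mol
Co²⁺ + 2e⁻ → Co, so theoretical m(Co) = 2.529 × 58.93 = 149.0 g
Actual mass = 60.1% × 149.0 = 89.5 g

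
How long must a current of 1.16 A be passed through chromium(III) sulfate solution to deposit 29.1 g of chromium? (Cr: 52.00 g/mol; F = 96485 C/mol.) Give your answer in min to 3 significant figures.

n(Cr) = 29.1 / 52.00 = 0.5596 mol
Cr³⁺ + 3e⁻ → Cr, so n(e⁻) = 3 × 0.5596 = 1.679 mol
Q = 1.679 × 96485 = 1.620×10^5 C
t = Q / I = 1.620×10^5 / 1.16 = 1.397×10^5 s = 2330 min

2330 min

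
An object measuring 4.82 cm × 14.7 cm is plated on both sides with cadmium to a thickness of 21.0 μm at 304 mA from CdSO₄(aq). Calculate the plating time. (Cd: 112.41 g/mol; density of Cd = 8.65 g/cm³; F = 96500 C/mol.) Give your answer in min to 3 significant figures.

242 min

Plated area = 2 × 4.82 × 14.7 = 141.7 cm²
Volume = 141.7 × 21.0×10⁻⁴ cm = 0.2976 cm³
m(Cd) = 0.2976 × 8.65 = 2.574 g
n(Cd) = 2.574 / 112.41 = 0.02290 mol; n(e⁻) = 2 × 0.02290 = 0.04580 mol
Q = 0.04580 × 96500 = 4420 C
t = 4420 / 0.304 = 14540 s = 242 min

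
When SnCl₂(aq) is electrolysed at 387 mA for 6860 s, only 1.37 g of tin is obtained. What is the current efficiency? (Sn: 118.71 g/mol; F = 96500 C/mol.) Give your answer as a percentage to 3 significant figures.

Q = 0.387 × 6860 = 2655 C
n(e⁻) = 2655 / 96500 = 0.02751 mol
Sn²⁺ + 2e⁻ → Sn, so theoretical n(Sn) = 0.01376 mol → 1.633 g
Efficiency = 1.37 / 1.633 = 0.8389 = 83.9%

83.9%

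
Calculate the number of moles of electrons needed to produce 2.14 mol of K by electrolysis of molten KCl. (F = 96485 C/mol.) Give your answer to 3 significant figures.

K⁺ + e⁻ → K, so n(e⁻) = 1 × 2.14 = 2.140 mol

2.14 mol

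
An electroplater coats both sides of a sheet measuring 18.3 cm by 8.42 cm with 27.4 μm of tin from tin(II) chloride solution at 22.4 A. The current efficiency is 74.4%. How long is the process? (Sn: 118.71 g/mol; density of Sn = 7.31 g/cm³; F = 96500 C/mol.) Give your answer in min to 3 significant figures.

Plated area = 2 × 18.3 × 8.42 = 308.2 cm²
Volume = 308.2 × 27.4×10⁻⁴ cm = 0.8445 cm³
m(Sn) = 0.8445 × 7.31 = 6.173 g
n(Sn) = 6.173 / 118.71 = 0.05200 mol; n(e⁻) = 2 × 0.05200 = 0.1040 mol
Q = 0.1040 × 96500 / 0.744 = 13490 C
t = 13490 / 22.4 = 602.2 s = 10.0 min

10.0 min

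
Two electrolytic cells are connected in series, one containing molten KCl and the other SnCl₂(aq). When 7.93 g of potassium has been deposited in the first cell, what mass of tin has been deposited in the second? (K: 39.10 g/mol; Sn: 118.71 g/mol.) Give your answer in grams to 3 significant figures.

12.0 g

n(K) = 7.93 / 39.10 = 0.2028 mol
K⁺ + e⁻ → K, so n(e⁻) = 0.2028 mol
Same current for the same time ⇒ same n(e⁻) = 0.2028 mol in both cells.
Sn²⁺ + 2e⁻ → Sn, so n(Sn) = 0.2028 / 2 = 0.1014 mol
m(Sn) = 0.1014 × 118.71 = 12.0 g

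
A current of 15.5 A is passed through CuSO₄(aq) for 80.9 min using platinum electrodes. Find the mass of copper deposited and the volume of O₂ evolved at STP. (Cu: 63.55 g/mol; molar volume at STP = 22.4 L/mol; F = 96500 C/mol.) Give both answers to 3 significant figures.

24.8 g Cu; 4.37 L O₂

Q = 15.5 × 4854 = 75240 C; n(e⁻) = 75240 / 96500 = 0.7797 mol
Cathode: Cu²⁺ + 2e⁻ → Cu → n(Cu) = 0.7797/2 = 0.3899 mol → 24.8 g
Anode: 2H₂O → O₂ + 4H⁺ + 4e⁻ → n(O₂) = 0.7797/4 = 0.1949 mol → 4.37 L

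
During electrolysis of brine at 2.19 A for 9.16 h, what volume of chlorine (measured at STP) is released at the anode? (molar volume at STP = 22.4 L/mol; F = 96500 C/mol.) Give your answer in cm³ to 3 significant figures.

8380 cm³

Q = It = 2.19 × 32976 = 72220 C
Moles of electrons = 72220 / 96500 = 0.7484 mol
2Cl⁻ → Cl₂ + 2e⁻, so n(Cl₂) = 0.7484 / 2 = 0.3742 mol
V = 0.3742 × 22.4 = 8.382 L
= 8380 cm³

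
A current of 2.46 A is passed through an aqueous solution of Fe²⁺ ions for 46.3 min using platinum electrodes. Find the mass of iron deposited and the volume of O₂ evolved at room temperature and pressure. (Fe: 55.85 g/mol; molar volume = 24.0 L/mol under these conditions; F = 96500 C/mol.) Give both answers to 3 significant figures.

Q = 2.46 × 2778 = 6834 C; n(e⁻) = 6834 / 96500 = 0.07082 mol
Cathode: Fe²⁺ + 2e⁻ → Fe → n(Fe) = 0.07082/2 = 0.03541 mol → 1.98 g
Anode: 2H₂O → O₂ + 4H⁺ + 4e⁻ → n(O₂) = 0.07082/4 = 0.01771 mol → 0.425 L

1.98 g Fe; 0.425 L O₂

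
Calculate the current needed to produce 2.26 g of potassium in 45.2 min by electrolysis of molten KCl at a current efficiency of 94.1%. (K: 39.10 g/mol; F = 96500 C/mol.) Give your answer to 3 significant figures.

2.19 A

n(K) = 2.26 / 39.10 = 0.05780 mol
K⁺ + e⁻ → K, so n(e⁻) = 0.05780 mol
Q = 0.05780 × 96500 / 0.941 = 5927 C
I = Q / t = 5927 / 2712 s = 2.19 A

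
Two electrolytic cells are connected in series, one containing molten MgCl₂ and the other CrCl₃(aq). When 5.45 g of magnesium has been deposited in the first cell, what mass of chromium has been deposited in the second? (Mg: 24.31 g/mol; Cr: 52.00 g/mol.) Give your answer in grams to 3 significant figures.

7.77 g

n(Mg) = 5.45 / 24.31 = 0.2242 mol
Mg²⁺ + 2e⁻ → Mg, so n(e⁻) = 2 × 0.2242 = 0.4484 mol
The cells are in series, so the same charge (and hence the same n(e⁻) = 0.4484 mol) passes through both.
Cr³⁺ + 3e⁻ → Cr, so n(Cr) = 0.4484 / 3 = 0.1495 mol
m(Cr) = 0.1495 × 52.00 = 7.77 g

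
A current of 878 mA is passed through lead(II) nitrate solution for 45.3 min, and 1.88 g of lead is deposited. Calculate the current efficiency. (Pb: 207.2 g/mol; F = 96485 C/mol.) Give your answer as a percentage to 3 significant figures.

Q = 0.878 × 2718 = 2386 C
n(e⁻) = 2386 / 96485 = 0.02473 mol
Pb²⁺ + 2e⁻ → Pb, so theoretical n(Pb) = 0.01237 mol → 2.563 g
Efficiency = 1.88 / 2.563 = 0.7335 = 73.4%

73.4%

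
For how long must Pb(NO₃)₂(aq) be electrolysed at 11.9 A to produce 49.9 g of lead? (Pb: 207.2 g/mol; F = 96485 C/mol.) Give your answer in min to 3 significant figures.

65.1 min

n(Pb) = 49.9 / 207.2 = 0.2408 mol
Pb²⁺ + 2e⁻ → Pb, so n(e⁻) = 2 × 0.2408 = 0.4816 mol
Q = 0.4816 × 96485 = 46470 C
t = Q / I = 46470 / 11.9 = 3905 s = 65.1 min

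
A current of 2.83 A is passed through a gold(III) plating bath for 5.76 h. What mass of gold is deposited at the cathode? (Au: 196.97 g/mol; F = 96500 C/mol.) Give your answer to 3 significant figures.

Q = It = 2.83 × 20736 = 58680 C
n(e⁻) = Q/F = 58680/96500 = 0.6081 mol
Au³⁺ + 3e⁻ → Au, so n(Au) = 0.6081 / 3 = 0.2027 mol
m = 0.2027 × 196.97 = 39.9 g

39.9 g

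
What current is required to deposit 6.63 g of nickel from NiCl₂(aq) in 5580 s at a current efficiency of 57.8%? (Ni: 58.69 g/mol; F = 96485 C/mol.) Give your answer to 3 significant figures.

n(Ni) = 6.63 / 58.69 = 0.1130 mol
Ni²⁺ + 2e⁻ → Ni, so n(e⁻) = 2 × 0.1130 = 0.2260 mol
Q = 0.2260 × 96485 / 0.578 = 37730 C
I = Q / t = 37730 / 5580 s = 6.76 A

6.76 A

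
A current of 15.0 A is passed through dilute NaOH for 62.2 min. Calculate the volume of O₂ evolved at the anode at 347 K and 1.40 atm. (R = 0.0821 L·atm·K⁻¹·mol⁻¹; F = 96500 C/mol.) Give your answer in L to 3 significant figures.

Q = It = 15.0 × 3732 = 55980 C
Moles of electrons = 55980 / 96500 = 0.5801 mol
2H₂O → O₂ + 4H⁺ + 4e⁻, so n(O₂) = 0.5801 / 4 = 0.1450 mol
V = nRT/P = 0.1450 × 0.0821 × 347 / 1.40 = 2.951 L

2.95 L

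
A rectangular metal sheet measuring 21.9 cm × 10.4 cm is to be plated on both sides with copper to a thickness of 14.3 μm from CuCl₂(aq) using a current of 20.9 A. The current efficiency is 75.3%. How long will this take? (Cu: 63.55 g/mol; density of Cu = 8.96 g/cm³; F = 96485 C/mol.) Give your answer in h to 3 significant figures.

Plated area = 2 × 21.9 × 10.4 = 455.5 cm²
Volume = 455.5 × 14.3×10⁻⁴ cm = 0.6514 cm³
m(Cu) = 0.6514 × 8.96 = 5.837 g
n(Cu) = 5.837 / 63.55 = 0.09185 mol; n(e⁻) = 2 × 0.09185 = 0.1837 mol
Q = 0.1837 × 96485 / 0.753 = 23540 C
t = 23540 / 20.9 = 1126 s = 0.313 h

0.313 h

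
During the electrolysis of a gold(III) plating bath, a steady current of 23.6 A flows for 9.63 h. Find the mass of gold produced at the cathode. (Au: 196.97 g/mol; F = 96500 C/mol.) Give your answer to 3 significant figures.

Q = It = 23.6 × 34668 = 8.182×10^5 C
n(e⁻) = Q/F = 8.182×10^5/96500 = 8.479 mol
Au³⁺ + 3e⁻ → Au, so n(Au) = 8.479 / 3 = 2.826 mol
m = 2.826 × 196.97 = 557 g

557 g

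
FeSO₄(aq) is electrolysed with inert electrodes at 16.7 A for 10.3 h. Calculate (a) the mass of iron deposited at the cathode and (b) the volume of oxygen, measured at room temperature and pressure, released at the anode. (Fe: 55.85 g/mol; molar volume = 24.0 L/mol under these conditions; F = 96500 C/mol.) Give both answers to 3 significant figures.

179 g Fe; 38.5 L O₂

Q = 16.7 × 37080 = 6.192×10^5 C; n(e⁻) = 6.192×10^5 / 96500 = 6.417 mol
Cathode: Fe²⁺ + 2e⁻ → Fe → n(Fe) = 6.417/2 = 3.209 mol → 179 g
Anode: 2H₂O → O₂ + 4H⁺ + 4e⁻ → n(O₂) = 6.417/4 = 1.604 mol → 38.5 L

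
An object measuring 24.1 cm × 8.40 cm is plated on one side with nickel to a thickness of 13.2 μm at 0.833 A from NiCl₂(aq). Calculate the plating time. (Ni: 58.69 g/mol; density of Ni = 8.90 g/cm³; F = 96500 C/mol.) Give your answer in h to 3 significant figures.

2.61 h

Plated area = 24.1 × 8.40 = 202.4 cm²
Volume = 202.4 × 13.2×10⁻⁴ cm = 0.2672 cm³
m(Ni) = 0.2672 × 8.90 = 2.378 g
n(Ni) = 2.378 / 58.69 = 0.04052 mol; n(e⁻) = 2 × 0.04052 = 0.08104 mol
Q = 0.08104 × 96500 = 7820 C
t = 7820 / 0.833 = 9388 s = 2.61 h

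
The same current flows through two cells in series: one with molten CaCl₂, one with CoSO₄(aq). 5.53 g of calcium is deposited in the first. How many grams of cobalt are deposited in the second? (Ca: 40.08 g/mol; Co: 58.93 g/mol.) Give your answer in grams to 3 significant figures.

8.13 g

n(Ca) = 5.53 / 40.08 = 0.1380 mol
Ca²⁺ + 2e⁻ → Ca, so n(e⁻) = 2 × 0.1380 = 0.2760 mol
In series, the same 0.2760 mol of electrons flows through the second cell.
Co²⁺ + 2e⁻ → Co, so n(Co) = 0.2760 / 2 = 0.1380 mol
m(Co) = 0.1380 × 58.93 = 8.13 g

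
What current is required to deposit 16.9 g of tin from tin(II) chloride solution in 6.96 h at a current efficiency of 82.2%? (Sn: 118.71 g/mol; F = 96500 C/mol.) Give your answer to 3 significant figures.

n(Sn) = 16.9 / 118.71 = 0.1424 mol
Sn²⁺ + 2e⁻ → Sn, so n(e⁻) = 2 × 0.1424 = 0.2848 mol
Q = 0.2848 × 96500 / 0.822 = 33430 C
I = Q / t = 33430 / 25056 s = 1.33 A

1.33 A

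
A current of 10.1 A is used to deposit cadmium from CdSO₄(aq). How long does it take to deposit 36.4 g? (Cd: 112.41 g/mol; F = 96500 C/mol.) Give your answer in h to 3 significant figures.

1.72 h

n(Cd) = 36.4 / 112.41 = 0.3238 mol
Cd²⁺ + 2e⁻ → Cd, so n(e⁻) = 2 × 0.3238 = 0.6476 mol
Q = 0.6476 × 96500 = 62490 C
t = Q / I = 62490 / 10.1 = 6187 s = 1.72 h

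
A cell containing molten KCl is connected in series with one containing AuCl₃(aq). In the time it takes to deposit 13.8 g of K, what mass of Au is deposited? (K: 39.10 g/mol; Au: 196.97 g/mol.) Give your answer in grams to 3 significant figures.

n(K) = 13.8 / 39.10 = 0.3529 mol
K⁺ + e⁻ → K, so n(e⁻) = 0.3529 mol
Since the cells are in series, n(e⁻) in the Au cell is also 0.3529 mol.
Au³⁺ + 3e⁻ → Au, so n(Au) = 0.3529 / 3 = 0.1176 mol
m(Au) = 0.1176 × 196.97 = 23.2 g

23.2 g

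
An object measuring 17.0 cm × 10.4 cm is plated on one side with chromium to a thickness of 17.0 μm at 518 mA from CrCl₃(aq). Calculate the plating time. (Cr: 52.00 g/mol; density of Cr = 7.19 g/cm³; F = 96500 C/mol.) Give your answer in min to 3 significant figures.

387 min

Plated area = 17.0 × 10.4 = 176.8 cm²
Volume = 176.8 × 17.0×10⁻⁴ cm = 0.3006 cm³
m(Cr) = 0.3006 × 7.19 = 2.161 g
n(Cr) = 2.161 / 52.00 = 0.04156 mol; n(e⁻) = 3 × 0.04156 = 0.1247 mol
Q = 0.1247 × 96500 = 12030 C
t = 12030 / 0.518 = 23220 s = 387 min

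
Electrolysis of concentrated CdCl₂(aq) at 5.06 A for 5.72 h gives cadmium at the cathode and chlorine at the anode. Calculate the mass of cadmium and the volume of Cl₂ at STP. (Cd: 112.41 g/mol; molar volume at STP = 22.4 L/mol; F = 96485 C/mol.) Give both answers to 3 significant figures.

60.7 g Cd; 12.1 L Cl₂

Q = 5.06 × 20592 = 1.042×10^5 C; n(e⁻) = 1.042×10^5 / 96485 = 1.080 mol
Cathode: Cd²⁺ + 2e⁻ → Cd → n(Cd) = 1.080/2 = 0.5400 mol → 60.7 g
Anode: 2Cl⁻ → Cl₂ + 2e⁻ → n(Cl₂) = 1.080/2 = 0.5400 mol → 12.1 L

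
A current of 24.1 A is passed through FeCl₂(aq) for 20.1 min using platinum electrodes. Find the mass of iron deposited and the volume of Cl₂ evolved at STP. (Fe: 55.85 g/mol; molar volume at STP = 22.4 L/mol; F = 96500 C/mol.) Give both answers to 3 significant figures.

8.41 g Fe; 3.37 L Cl₂

Q = 24.1 × 1206 = 29060 C; n(e⁻) = 29060 / 96500 = 0.3011 mol
Cathode: Fe²⁺ + 2e⁻ → Fe → n(Fe) = 0.3011/2 = 0.1506 mol → 8.41 g
Anode: 2Cl⁻ → Cl₂ + 2e⁻ → n(Cl₂) = 0.3011/2 = 0.1506 mol → 3.37 L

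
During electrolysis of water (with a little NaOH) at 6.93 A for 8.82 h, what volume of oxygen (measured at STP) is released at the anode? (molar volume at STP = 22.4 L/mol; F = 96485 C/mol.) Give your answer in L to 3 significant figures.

12.8 L

Charge passed = 6.93 × 31752 = 2.200×10^5 C
n(e⁻) = Q/F = 2.200×10^5/96485 = 2.280 mol
2H₂O → O₂ + 4H⁺ + 4e⁻, so n(O₂) = 2.280 / 4 = 0.5700 mol
V = 0.5700 × 22.4 = 12.77 L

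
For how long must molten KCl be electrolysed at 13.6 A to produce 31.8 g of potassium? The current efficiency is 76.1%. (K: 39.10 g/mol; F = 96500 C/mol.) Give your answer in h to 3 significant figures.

n(K) = 31.8 / 39.10 = 0.8133 mol
K⁺ + e⁻ → K, so n(e⁻) = 0.8133 mol
Q = 0.8133 × 96500 / 0.761 = 1.031×10^5 C
t = Q / I = 1.031×10^5 / 13.6 = 7581 s = 2.11 h

2.11 h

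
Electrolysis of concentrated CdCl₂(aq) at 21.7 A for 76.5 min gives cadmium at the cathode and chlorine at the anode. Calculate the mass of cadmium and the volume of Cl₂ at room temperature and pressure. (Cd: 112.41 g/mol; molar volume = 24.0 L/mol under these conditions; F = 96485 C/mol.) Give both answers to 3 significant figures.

58.0 g Cd; 12.4 L Cl₂

Q = 21.7 × 4590 = 99600 C; n(e⁻) = 99600 / 96485 = 1.032 mol
Cathode: Cd²⁺ + 2e⁻ → Cd → n(Cd) = 1.032/2 = 0.5160 mol → 58.0 g
Anode: 2Cl⁻ → Cl₂ + 2e⁻ → n(Cl₂) = 1.032/2 = 0.5160 mol → 12.4 L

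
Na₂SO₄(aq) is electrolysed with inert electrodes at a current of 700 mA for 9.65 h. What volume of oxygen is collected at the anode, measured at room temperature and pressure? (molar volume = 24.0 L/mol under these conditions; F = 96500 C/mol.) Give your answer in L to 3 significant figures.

Q = 0.700 A × 34740 s = 24320 C
n(e⁻) = 24320 / 96500 = 0.2520 mol
2H₂O → O₂ + 4H⁺ + 4e⁻, so n(O₂) = 0.2520 / 4 = 0.06300 mol
V = 0.06300 × 24.0 = 1.512 L

1.51 L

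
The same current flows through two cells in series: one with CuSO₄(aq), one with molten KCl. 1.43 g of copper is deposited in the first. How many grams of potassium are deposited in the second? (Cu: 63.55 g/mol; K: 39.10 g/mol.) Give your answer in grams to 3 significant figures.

n(Cu) = 1.43 / 63.55 = 0.02250 mol
Cu²⁺ + 2e⁻ → Cu, so n(e⁻) = 2 × 0.02250 = 0.04500 mol
Same current for the same time ⇒ same n(e⁻) = 0.04500 mol in both cells.
K⁺ + e⁻ → K, so n(K) = 0.04500 mol
m(K) = 0.04500 × 39.10 = 1.76 g

1.76 g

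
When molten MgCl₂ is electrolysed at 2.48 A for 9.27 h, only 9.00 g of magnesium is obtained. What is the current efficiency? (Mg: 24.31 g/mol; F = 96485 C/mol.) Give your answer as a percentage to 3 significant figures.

86.3%

Q = 2.48 × 33372 = 82760 C
n(e⁻) = 82760 / 96485 = 0.8577 mol
Mg²⁺ + 2e⁻ → Mg, so theoretical n(Mg) = 0.4289 mol → 10.43 g
Efficiency = 9.00 / 10.43 = 0.8629 = 86.3%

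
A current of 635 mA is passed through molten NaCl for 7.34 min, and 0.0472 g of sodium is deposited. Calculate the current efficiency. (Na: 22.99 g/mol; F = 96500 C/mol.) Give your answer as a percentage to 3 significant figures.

Q = 0.635 × 440.4 = 279.7 C
n(e⁻) = 279.7 / 96500 = 0.002898 mol
Na⁺ + e⁻ → Na, so theoretical n(Na) = 0.002898 mol → 0.06663 g
Efficiency = 0.0472 / 0.06663 = 0.7084 = 70.8%

70.8%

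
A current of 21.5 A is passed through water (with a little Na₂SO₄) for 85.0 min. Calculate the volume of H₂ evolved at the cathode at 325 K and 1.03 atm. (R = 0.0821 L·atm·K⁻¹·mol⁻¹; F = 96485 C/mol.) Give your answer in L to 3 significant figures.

Q = It = 21.5 × 5100 = 1.097×10^5 C
n(e⁻) = 1.097×10^5 / 96485 = 1.137 mol
2H⁺ + 2e⁻ → H₂, so n(H₂) = 1.137 / 2 = 0.5685 mol
V = nRT/P = 0.5685 × 0.0821 × 325 / 1.03 = 14.73 L

14.7 L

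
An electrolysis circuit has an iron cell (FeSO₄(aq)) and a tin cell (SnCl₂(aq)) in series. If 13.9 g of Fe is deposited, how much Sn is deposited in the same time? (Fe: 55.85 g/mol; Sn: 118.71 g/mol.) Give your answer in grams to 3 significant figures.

29.5 g

n(Fe) = 13.9 / 55.85 = 0.2489 mol
Fe²⁺ + 2e⁻ → Fe, so n(e⁻) = 2 × 0.2489 = 0.4978 mol
Since the cells are in series, n(e⁻) in the Sn cell is also 0.4978 mol.
Sn²⁺ + 2e⁻ → Sn, so n(Sn) = 0.4978 / 2 = 0.2489 mol
m(Sn) = 0.2489 × 118.71 = 29.5 g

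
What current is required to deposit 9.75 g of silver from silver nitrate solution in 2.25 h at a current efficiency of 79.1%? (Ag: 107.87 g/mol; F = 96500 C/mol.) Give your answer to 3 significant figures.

n(Ag) = 9.75 / 107.87 = 0.09039 mol
Ag⁺ + e⁻ → Ag, so n(e⁻) = 0.09039 mol
Q = 0.09039 × 96500 / 0.791 = 11030 C
I = Q / t = 11030 / 8100 s = 1.36 A

1.36 A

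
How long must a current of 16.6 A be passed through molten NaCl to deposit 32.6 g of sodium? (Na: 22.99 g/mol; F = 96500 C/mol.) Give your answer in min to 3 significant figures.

137 min

n(Na) = 32.6 / 22.99 = 1.418 mol
Na⁺ + e⁻ → Na, so n(e⁻) = 1.418 mol
Q = 1.418 × 96500 = 1.368×10^5 C
t = Q / I = 1.368×10^5 / 16.6 = 8241 s = 137 min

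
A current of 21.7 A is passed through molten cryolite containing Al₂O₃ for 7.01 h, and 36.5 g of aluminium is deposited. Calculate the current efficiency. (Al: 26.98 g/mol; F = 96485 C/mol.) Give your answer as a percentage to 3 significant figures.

71.5%

Q = 21.7 × 25236 = 5.476×10^5 C
n(e⁻) = 5.476×10^5 / 96485 = 5.675 mol
Al³⁺ + 3e⁻ → Al, so theoretical n(Al) = 1.892 mol → 51.05 g
Efficiency = 36.5 / 51.05 = 0.7150 = 71.5%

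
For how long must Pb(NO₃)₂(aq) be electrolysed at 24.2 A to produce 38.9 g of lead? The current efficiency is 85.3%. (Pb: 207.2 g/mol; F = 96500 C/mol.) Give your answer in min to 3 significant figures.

n(Pb) = 38.9 / 207.2 = 0.1877 mol
Pb²⁺ + 2e⁻ → Pb, so n(e⁻) = 2 × 0.1877 = 0.3754 mol
Q = 0.3754 × 96500 / 0.853 = 42470 C
t = Q / I = 42470 / 24.2 = 1755 s = 29.3 min

29.3 min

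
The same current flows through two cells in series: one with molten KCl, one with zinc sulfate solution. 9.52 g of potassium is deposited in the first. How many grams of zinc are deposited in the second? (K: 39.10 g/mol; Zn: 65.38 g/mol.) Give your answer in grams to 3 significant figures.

n(K) = 9.52 / 39.10 = 0.2435 mol
K⁺ + e⁻ → K, so n(e⁻) = 0.2435 mol
The cells are in series, so the same charge (and hence the same n(e⁻) = 0.2435 mol) passes through both.
Zn²⁺ + 2e⁻ → Zn, so n(Zn) = 0.2435 / 2 = 0.1218 mol
m(Zn) = 0.1218 × 65.38 = 7.96 g

7.96 g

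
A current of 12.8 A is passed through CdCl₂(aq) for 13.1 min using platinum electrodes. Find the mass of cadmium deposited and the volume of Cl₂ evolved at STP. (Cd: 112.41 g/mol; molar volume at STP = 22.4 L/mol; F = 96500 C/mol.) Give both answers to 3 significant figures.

5.86 g Cd; 1.17 L Cl₂

Q = 12.8 × 786 = 10060 C; n(e⁻) = 10060 / 96500 = 0.1042 mol
Cathode: Cd²⁺ + 2e⁻ → Cd → n(Cd) = 0.1042/2 = 0.05210 mol → 5.86 g
Anode: 2Cl⁻ → Cl₂ + 2e⁻ → n(Cl₂) = 0.1042/2 = 0.05210 mol → 1.17 L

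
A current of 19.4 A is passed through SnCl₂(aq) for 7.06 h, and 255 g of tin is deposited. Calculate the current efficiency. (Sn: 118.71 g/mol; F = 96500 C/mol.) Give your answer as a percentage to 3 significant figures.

Q = 19.4 × 25416 = 4.931×10^5 C
n(e⁻) = 4.931×10^5 / 96500 = 5.110 mol
Sn²⁺ + 2e⁻ → Sn, so theoretical n(Sn) = 2.555 mol → 303.3 g
Efficiency = 255 / 303.3 = 0.8408 = 84.1%

84.1%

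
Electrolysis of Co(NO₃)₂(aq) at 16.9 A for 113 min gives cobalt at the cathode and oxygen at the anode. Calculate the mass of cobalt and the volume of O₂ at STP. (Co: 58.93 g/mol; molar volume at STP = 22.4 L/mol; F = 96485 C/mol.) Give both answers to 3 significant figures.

35.0 g Co; 6.65 L O₂

Q = 16.9 × 6780 = 1.146×10^5 C; n(e⁻) = 1.146×10^5 / 96485 = 1.188 mol
Cathode: Co²⁺ + 2e⁻ → Co → n(Co) = 1.188/2 = 0.5940 mol → 35.0 g
Anode: 2H₂O → O₂ + 4H⁺ + 4e⁻ → n(O₂) = 1.188/4 = 0.2970 mol → 6.65 L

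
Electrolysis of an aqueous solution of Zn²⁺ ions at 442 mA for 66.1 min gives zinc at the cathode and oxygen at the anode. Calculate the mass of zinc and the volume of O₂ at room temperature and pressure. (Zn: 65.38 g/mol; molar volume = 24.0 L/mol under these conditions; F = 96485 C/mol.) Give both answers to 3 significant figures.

Q = 0.442 × 3966 = 1753 C; n(e⁻) = 1753 / 96485 = 0.01817 mol
Cathode: Zn²⁺ + 2e⁻ → Zn → n(Zn) = 0.01817/2 = 0.009085 mol → 0.594 g
Anode: 2H₂O → O₂ + 4H⁺ + 4e⁻ → n(O₂) = 0.01817/4 = 0.004543 mol → 0.109 L

0.594 g Zn; 0.109 L O₂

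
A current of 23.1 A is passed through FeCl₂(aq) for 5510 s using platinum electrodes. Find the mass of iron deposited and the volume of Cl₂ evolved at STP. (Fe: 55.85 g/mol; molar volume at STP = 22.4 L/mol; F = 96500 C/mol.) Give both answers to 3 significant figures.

36.8 g Fe; 14.8 L Cl₂

Q = 23.1 × 5510 = 1.273×10^5 C; n(e⁻) = 1.273×10^5 / 96500 = 1.319 mol
Cathode: Fe²⁺ + 2e⁻ → Fe → n(Fe) = 1.319/2 = 0.6595 mol → 36.8 g
Anode: 2Cl⁻ → Cl₂ + 2e⁻ → n(Cl₂) = 1.319/2 = 0.6595 mol → 14.8 L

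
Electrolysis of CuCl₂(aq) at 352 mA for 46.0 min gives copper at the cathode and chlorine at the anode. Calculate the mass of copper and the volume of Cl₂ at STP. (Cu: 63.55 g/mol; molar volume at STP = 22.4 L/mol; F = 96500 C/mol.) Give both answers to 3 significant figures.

Q = 0.352 × 2760 = 971.5 C; n(e⁻) = 971.5 / 96500 = 0.01007 mol
Cathode: Cu²⁺ + 2e⁻ → Cu → n(Cu) = 0.01007/2 = 0.005035 mol → 0.320 g
Anode: 2Cl⁻ → Cl₂ + 2e⁻ → n(Cl₂) = 0.01007/2 = 0.005035 mol → 0.113 L

0.320 g Cu; 0.113 L Cl₂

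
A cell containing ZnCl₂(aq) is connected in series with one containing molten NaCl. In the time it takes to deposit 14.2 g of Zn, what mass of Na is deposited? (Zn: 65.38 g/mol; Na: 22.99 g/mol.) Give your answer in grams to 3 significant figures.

n(Zn) = 14.2 / 65.38 = 0.2172 mol
Zn²⁺ + 2e⁻ → Zn, so n(e⁻) = 2 × 0.2172 = 0.4344 mol
In series, the same 0.4344 mol of electrons flows through the second cell.
Na⁺ + e⁻ → Na, so n(Na) = 0.4344 mol
m(Na) = 0.4344 × 22.99 = 9.99 g

9.99 g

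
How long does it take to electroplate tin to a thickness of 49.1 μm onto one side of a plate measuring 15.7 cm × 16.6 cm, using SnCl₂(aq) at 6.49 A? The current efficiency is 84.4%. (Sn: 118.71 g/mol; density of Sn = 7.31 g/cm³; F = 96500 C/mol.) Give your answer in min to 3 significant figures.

Plated area = 15.7 × 16.6 = 260.6 cm²
Volume = 260.6 × 49.1×10⁻⁴ cm = 1.280 cm³
m(Sn) = 1.280 × 7.31 = 9.357 g
n(Sn) = 9.357 / 118.71 = 0.07882 mol; n(e⁻) = 2 × 0.07882 = 0.1576 mol
Q = 0.1576 × 96500 / 0.844 = 18020 C
t = 18020 / 6.49 = 2777 s = 46.3 min

46.3 min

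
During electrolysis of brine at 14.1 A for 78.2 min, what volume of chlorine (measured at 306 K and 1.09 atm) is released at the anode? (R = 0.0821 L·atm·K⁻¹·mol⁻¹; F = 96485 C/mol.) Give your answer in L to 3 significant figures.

Q = 14.1 A × 4692 s = 66160 C
Moles of electrons = 66160 / 96485 = 0.6857 mol
2Cl⁻ → Cl₂ + 2e⁻, so n(Cl₂) = 0.6857 / 2 = 0.3429 mol
V = nRT/P = 0.3429 × 0.0821 × 306 / 1.09 = 7.903 L

7.90 L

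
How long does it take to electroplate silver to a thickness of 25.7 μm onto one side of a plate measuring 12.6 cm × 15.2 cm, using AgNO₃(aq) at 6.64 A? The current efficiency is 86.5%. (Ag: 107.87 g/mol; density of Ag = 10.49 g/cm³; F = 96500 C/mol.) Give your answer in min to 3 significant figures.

Plated area = 12.6 × 15.2 = 191.5 cm²
Volume = 191.5 × 25.7×10⁻⁴ cm = 0.4922 cm³
m(Ag) = 0.4922 × 10.49 = 5.163 g
n(Ag) = 5.163 / 107.87 = 0.04786 mol; n(e⁻) = 0.04786 mol
Q = 0.04786 × 96500 / 0.865 = 5339 C
t = 5339 / 6.64 = 804.1 s = 13.4 min

13.4 min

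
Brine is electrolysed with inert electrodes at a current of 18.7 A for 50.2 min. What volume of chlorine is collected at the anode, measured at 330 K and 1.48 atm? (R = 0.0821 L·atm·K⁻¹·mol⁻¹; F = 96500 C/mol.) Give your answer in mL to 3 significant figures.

Q = 18.7 A × 3012 s = 56320 C
Moles of electrons = 56320 / 96500 = 0.5836 mol
2Cl⁻ → Cl₂ + 2e⁻, so n(Cl₂) = 0.5836 / 2 = 0.2918 mol
V = nRT/P = 0.2918 × 0.0821 × 330 / 1.48 = 5.342 L
= 5340 mL

5340 mL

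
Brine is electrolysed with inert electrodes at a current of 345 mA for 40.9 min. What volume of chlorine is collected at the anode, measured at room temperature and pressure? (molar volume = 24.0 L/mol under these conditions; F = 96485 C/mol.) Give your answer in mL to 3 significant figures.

105 mL

Charge passed = 0.345 × 2454 = 846.6 C
Moles of electrons = 846.6 / 96485 = 0.008774 mol
2Cl⁻ → Cl₂ + 2e⁻, so n(Cl₂) = 0.008774 / 2 = 0.004387 mol
V = 0.004387 × 24.0 = 0.1053 L
= 105 mL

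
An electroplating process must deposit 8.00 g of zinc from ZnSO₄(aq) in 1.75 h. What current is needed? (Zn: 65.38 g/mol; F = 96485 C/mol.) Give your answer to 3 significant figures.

3.75 A

n(Zn) = 8.00 / 65.38 = 0.1224 mol
Zn²⁺ + 2e⁻ → Zn, so n(e⁻) = 2 × 0.1224 = 0.2448 mol
Q = 0.2448 × 96485 = 23620 C
I = Q / t = 23620 / 6300 s = 3.75 A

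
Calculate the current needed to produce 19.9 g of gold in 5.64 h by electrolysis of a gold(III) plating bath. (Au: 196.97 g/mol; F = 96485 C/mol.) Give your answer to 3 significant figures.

1.44 A

n(Au) = 19.9 / 196.97 = 0.1010 mol
Au³⁺ + 3e⁻ → Au, so n(e⁻) = 3 × 0.1010 = 0.3030 mol
Q = 0.3030 × 96485 = 29230 C
I = Q / t = 29230 / 20304 s = 1.44 A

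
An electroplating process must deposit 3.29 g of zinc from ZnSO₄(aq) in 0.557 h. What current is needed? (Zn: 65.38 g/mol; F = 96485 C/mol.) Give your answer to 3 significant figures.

4.84 A

n(Zn) = 3.29 / 65.38 = 0.05032 mol
Zn²⁺ + 2e⁻ → Zn, so n(e⁻) = 2 × 0.05032 = 0.1006 mol
Q = 0.1006 × 96485 = 9706 C
I = Q / t = 9706 / 2005.2 s = 4.84 A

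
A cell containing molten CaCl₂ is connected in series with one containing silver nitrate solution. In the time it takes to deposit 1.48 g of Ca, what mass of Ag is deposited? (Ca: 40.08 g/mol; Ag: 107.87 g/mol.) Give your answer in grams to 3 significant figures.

n(Ca) = 1.48 / 40.08 = 0.03693 mol
Ca²⁺ + 2e⁻ → Ca, so n(e⁻) = 2 × 0.03693 = 0.07386 mol
In series, the same 0.07386 mol of electrons flows through the second cell.
Ag⁺ + e⁻ → Ag, so n(Ag) = 0.07386 mol
m(Ag) = 0.07386 × 107.87 = 7.97 g

7.97 g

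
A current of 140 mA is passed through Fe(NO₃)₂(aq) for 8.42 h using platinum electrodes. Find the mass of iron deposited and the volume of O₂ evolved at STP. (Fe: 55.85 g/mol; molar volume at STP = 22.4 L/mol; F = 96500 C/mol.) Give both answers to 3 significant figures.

Q = 0.140 × 30312 = 4244 C; n(e⁻) = 4244 / 96500 = 0.04398 mol
Cathode: Fe²⁺ + 2e⁻ → Fe → n(Fe) = 0.04398/2 = 0.02199 mol → 1.23 g
Anode: 2H₂O → O₂ + 4H⁺ + 4e⁻ → n(O₂) = 0.04398/4 = 0.01100 mol → 0.246 L

1.23 g Fe; 0.246 L O₂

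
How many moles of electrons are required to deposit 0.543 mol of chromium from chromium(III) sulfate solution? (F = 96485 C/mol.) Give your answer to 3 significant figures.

1.63 mol

Cr³⁺ + 3e⁻ → Cr, so n(e⁻) = 3 × 0.543 = 1.629 mol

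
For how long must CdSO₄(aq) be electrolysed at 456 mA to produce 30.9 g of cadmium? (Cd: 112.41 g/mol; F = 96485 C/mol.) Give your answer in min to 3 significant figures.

n(Cd) = 30.9 / 112.41 = 0.2749 mol
Cd²⁺ + 2e⁻ → Cd, so n(e⁻) = 2 × 0.2749 = 0.5498 mol
Q = 0.5498 × 96485 = 53050 C
t = Q / I = 53050 / 0.456 = 1.163×10^5 s = 1940 min

1940 min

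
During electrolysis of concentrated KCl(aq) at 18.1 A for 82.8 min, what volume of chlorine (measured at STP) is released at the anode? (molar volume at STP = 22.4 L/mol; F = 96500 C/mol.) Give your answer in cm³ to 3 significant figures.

Q = It = 18.1 × 4968 = 89920 C
n(e⁻) = 89920 / 96500 = 0.9318 mol
2Cl⁻ → Cl₂ + 2e⁻, so n(Cl₂) = 0.9318 / 2 = 0.4659 mol
V = 0.4659 × 22.4 = 10.44 L
= 10400 cm³

10400 cm³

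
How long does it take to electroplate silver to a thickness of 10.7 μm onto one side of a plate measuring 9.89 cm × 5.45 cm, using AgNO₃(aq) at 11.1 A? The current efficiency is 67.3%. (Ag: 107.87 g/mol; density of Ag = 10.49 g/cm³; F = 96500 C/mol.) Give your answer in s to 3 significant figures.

Plated area = 9.89 × 5.45 = 53.90 cm²
Volume = 53.90 × 10.7×10⁻⁴ cm = 0.05767 cm³
m(Ag) = 0.05767 × 10.49 = 0.6050 g
n(Ag) = 0.6050 / 107.87 = 0.005609 mol; n(e⁻) = 0.005609 mol
Q = 0.005609 × 96500 / 0.673 = 804.3 C
t = 804.3 / 11.1 = 72.46 s

72.5 s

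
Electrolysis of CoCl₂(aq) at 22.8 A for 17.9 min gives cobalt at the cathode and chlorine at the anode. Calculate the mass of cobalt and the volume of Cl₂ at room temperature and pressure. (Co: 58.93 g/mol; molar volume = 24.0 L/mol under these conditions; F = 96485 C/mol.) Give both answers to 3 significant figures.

7.48 g Co; 3.05 L Cl₂

Q = 22.8 × 1074 = 24490 C; n(e⁻) = 24490 / 96485 = 0.2538 mol
Cathode: Co²⁺ + 2e⁻ → Co → n(Co) = 0.2538/2 = 0.1269 mol → 7.48 g
Anode: 2Cl⁻ → Cl₂ + 2e⁻ → n(Cl₂) = 0.2538/2 = 0.1269 mol → 3.05 L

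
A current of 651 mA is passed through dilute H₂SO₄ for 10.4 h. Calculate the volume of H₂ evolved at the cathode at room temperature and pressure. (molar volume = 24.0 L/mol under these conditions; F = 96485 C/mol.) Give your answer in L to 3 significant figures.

Q = 0.651 A × 37440 s = 24370 C
n(e⁻) = Q/F = 24370/96485 = 0.2526 mol
2H⁺ + 2e⁻ → H₂, so n(H₂) = 0.2526 / 2 = 0.1263 mol
V = 0.1263 × 24.0 = 3.031 L

3.03 L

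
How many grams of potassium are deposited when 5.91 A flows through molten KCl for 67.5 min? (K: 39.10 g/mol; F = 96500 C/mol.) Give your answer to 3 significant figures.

Charge passed = 5.91 × 4050 = 23940 C
Moles of electrons = 23940 / 96500 = 0.2481 mol
K⁺ + e⁻ → K, so n(K) = 0.2481 mol
m = 0.2481 × 39.10 = 9.70 g

9.70 g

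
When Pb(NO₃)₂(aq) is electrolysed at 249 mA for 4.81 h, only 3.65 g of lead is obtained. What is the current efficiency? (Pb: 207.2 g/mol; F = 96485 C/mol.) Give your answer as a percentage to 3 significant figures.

Q = 0.249 × 17316 = 4312 C
n(e⁻) = 4312 / 96485 = 0.04469 mol
Pb²⁺ + 2e⁻ → Pb, so theoretical n(Pb) = 0.02235 mol → 4.631 g
Efficiency = 3.65 / 4.631 = 0.7882 = 78.8%

78.8%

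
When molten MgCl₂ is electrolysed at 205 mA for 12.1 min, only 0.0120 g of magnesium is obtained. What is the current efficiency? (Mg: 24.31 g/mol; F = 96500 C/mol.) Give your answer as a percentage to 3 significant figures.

Q = 0.205 × 726 = 148.8 C
n(e⁻) = 148.8 / 96500 = 0.001542 mol
Mg²⁺ + 2e⁻ → Mg, so theoretical n(Mg) = 7.710×10^-4 mol → 0.01874 g
Efficiency = 0.0120 / 0.01874 = 0.6403 = 64.0%

64.0%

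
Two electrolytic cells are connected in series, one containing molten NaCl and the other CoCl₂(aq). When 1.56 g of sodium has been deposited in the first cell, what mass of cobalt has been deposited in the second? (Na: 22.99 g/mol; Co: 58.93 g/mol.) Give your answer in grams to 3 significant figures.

n(Na) = 1.56 / 22.99 = 0.06786 mol
Na⁺ + e⁻ → Na, so n(e⁻) = 0.06786 mol
Same current for the same time ⇒ same n(e⁻) = 0.06786 mol in both cells.
Co²⁺ + 2e⁻ → Co, so n(Co) = 0.06786 / 2 = 0.03393 mol
m(Co) = 0.03393 × 58.93 = 2.00 g

2.00 g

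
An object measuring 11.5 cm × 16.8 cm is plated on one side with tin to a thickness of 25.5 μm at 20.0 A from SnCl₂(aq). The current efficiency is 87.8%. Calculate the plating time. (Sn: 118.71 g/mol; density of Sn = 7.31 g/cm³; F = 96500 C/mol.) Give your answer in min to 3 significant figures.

Plated area = 11.5 × 16.8 = 193.2 cm²
Volume = 193.2 × 25.5×10⁻⁴ cm = 0.4927 cm³
m(Sn) = 0.4927 × 7.31 = 3.602 g
n(Sn) = 3.602 / 118.71 = 0.03034 mol; n(e⁻) = 2 × 0.03034 = 0.06068 mol
Q = 0.06068 × 96500 / 0.878 = 6669 C
t = 6669 / 20.0 = 333.5 s = 5.56 min

5.56 min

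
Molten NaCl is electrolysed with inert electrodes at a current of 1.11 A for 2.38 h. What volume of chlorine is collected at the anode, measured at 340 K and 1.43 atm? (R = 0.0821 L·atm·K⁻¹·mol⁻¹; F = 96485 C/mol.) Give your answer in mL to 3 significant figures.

962 mL

Charge passed = 1.11 × 8568 = 9510 C
Moles of electrons = 9510 / 96485 = 0.09856 mol
2Cl⁻ → Cl₂ + 2e⁻, so n(Cl₂) = 0.09856 / 2 = 0.04928 mol
V = nRT/P = 0.04928 × 0.0821 × 340 / 1.43 = 0.9620 L
= 962 mL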